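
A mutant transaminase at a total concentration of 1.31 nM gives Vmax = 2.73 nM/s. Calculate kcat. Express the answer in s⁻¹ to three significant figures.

2.08 s⁻¹

kcat = Vmax/[E]total = 2.73 nM/s / 1.31 nM = 2.08 s⁻¹.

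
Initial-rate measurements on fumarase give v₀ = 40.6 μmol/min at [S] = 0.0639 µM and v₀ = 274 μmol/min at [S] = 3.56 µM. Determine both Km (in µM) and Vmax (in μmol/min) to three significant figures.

Km = 0.418 µM; Vmax = 306 μmol/min

From v = Vmax[S]/(Km+[S]), each point gives Vmax = v(Km+[S])/[S].
Equating: 40.6(Km+0.0639)/0.0639 = 274(Km+3.56)/3.56.
635.4·Km + 40.6 = 76.97·Km + 274, so (635.4 − 76.97)·Km = 274 − 40.6.
Km = 233.4/558.4 = 0.418 µM; then Vmax = 40.6(0.418+0.0639)/0.0639 = 306 μmol/min.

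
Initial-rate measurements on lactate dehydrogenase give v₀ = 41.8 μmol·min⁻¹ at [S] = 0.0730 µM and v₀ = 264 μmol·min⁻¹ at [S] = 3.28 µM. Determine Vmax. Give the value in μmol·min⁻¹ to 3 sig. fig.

From v = Vmax[S]/(Km+[S]), each point gives Vmax = v(Km+[S])/[S].
Equating: 41.8(Km+0.0730)/0.0730 = 264(Km+3.28)/3.28.
572.6·Km + 41.8 = 80.49·Km + 264, so (572.6 − 80.49)·Km = 264 − 41.8.
Km = 222.2/492.1 = 0.452 µM; then Vmax = 41.8(0.452+0.0730)/0.0730 = 300 μmol·min⁻¹.

300 μmol·min⁻¹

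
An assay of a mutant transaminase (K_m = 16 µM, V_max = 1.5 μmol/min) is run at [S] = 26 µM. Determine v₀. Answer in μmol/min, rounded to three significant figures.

[S]/(Km+[S]) = 26/42.00 = 0.6190, the fractional saturation.
v = 0.6190 × Vmax = 0.6190 × 1.5 = 0.929 μmol/min.

0.929 μmol/min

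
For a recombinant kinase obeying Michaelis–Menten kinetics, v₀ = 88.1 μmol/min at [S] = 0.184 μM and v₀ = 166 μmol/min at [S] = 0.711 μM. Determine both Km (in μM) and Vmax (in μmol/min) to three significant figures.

Km = 0.318 μM; Vmax = 240 μmol/min

In reciprocal form, 1/v = (Km/Vmax)·(1/[S]) + 1/Vmax. The two points give (1/[S], 1/v) = (5.435, 0.01135) and (1.406, 0.006024).
Slope = (0.01135 − 0.006024)/(5.435 − 1.406) = 0.001322; intercept = 0.01135 − 0.001322×5.435 = 0.004164.
Vmax = 1/intercept = 240 μmol/min; Km = slope × Vmax = 0.001322 × 240 = 0.318 μM.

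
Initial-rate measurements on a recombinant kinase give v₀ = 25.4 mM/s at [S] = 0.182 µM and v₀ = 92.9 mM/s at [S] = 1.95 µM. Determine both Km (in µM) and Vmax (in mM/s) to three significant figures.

From v = Vmax[S]/(Km+[S]), each point gives Vmax = v(Km+[S])/[S].
Equating: 25.4(Km+0.182)/0.182 = 92.9(Km+1.95)/1.95.
139.6·Km + 25.4 = 47.64·Km + 92.9, so (139.6 − 47.64)·Km = 92.9 − 25.4.
Km = 67.50/91.92 = 0.734 µM; then Vmax = 25.4(0.734+0.182)/0.182 = 128 mM/s.

Km = 0.734 µM; Vmax = 128 mM/s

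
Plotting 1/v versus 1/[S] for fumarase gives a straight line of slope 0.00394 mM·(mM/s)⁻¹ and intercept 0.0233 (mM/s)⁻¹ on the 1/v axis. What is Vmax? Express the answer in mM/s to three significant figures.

42.9 mM/s

The y-intercept of a Lineweaver–Burk plot equals 1/Vmax, so Vmax = 1/0.0233 = 42.9 mM/s.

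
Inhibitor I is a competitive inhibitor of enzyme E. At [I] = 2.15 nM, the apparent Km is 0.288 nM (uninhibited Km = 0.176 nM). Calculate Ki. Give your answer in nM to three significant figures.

3.38 nM

Competitive: Km,app = α·Km with α = 1 + [I]/Ki.
α = Km,app/Km = 0.288/0.176 = 1.636.
Ki = [I]/(α − 1) = 2.15/0.6364 = 3.38 nM.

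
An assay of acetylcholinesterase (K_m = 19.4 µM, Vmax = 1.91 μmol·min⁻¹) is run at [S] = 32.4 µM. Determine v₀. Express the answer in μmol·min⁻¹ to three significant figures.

1.19 μmol·min⁻¹

[S]/(Km+[S]) = 32.4/51.80 = 0.6255, the fractional saturation.
v = 0.6255 × Vmax = 0.6255 × 1.91 = 1.19 μmol·min⁻¹.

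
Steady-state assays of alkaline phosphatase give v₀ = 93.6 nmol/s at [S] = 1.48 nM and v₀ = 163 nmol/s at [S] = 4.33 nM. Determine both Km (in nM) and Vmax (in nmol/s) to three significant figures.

In reciprocal form, 1/v = (Km/Vmax)·(1/[S]) + 1/Vmax. The two points give (1/[S], 1/v) = (0.6757, 0.01068) and (0.2309, 0.006135).
Slope = (0.01068 − 0.006135)/(0.6757 − 0.2309) = 0.01023; intercept = 0.01068 − 0.01023×0.6757 = 0.003773.
Vmax = 1/intercept = 265 nmol/s; Km = slope × Vmax = 0.01023 × 265 = 2.71 nM.

Km = 2.71 nM; Vmax = 265 nmol/s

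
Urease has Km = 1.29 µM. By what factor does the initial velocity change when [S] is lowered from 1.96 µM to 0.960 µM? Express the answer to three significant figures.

0.707

The fractional saturations are [S]/(Km+[S]) = 1.96/3.250 = 0.6031 and 0.960/2.250 = 0.4267.
v₂/v₁ is just their ratio: 0.4267/0.6031 = 0.707.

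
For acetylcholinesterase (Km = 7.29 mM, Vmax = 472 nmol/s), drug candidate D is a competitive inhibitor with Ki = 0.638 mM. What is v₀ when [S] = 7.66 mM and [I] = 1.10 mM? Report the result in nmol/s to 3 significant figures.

α = 1 + [I]/Ki = 1 + 1.10/0.638 = 2.724.
For a competitive inhibitor, Vmax is unchanged and the apparent Km becomes α·Km: Km,app = 19.9 mM, Vmax,app = 472 nmol/s.
v = Vmax,app·[S]/(Km,app + [S]) = 472 × 7.66/(19.9 + 7.66) = 131 nmol/s.

131 nmol/s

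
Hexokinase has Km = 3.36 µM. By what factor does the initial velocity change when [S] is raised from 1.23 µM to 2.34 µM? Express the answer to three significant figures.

1.53

Since Vmax cancels, v₂/v₁ = [S]₂(Km+[S]₁) / [S]₁(Km+[S]₂).
= 2.34×(3.36+1.23) / (1.23×(3.36+2.34)) = 10.74/7.011 = 1.53.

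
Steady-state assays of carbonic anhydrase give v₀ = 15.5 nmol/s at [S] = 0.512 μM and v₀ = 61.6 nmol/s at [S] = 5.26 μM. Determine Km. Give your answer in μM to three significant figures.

2.48 μM

From v = Vmax[S]/(Km+[S]), each point gives Vmax = v(Km+[S])/[S].
Equating: 15.5(Km+0.512)/0.512 = 61.6(Km+5.26)/5.26.
30.27·Km + 15.5 = 11.71·Km + 61.6, so (30.27 − 11.71)·Km = 61.6 − 15.5.
Km = 46.10/18.56 = 2.48 μM; then Vmax = 15.5(2.48+0.512)/0.512 = 90.7 nmol/s.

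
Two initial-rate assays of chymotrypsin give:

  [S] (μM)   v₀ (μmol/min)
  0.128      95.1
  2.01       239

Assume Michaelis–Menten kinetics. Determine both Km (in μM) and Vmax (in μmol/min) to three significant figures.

Km = 0.231 μM; Vmax = 266 μmol/min

In reciprocal form, 1/v = (Km/Vmax)·(1/[S]) + 1/Vmax. The two points give (1/[S], 1/v) = (7.812, 0.01052) and (0.4975, 0.004184).
Slope = (0.01052 − 0.004184)/(7.812 − 0.4975) = 0.0008655; intercept = 0.01052 − 0.0008655×7.812 = 0.003754.
Vmax = 1/intercept = 266 μmol/min; Km = slope × Vmax = 0.0008655 × 266 = 0.231 μM.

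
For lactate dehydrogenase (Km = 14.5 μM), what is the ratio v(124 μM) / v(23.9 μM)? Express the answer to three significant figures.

1.44

The fractional saturations are [S]/(Km+[S]) = 23.9/38.40 = 0.6224 and 124/138.5 = 0.8953.
v₂/v₁ is just their ratio: 0.8953/0.6224 = 1.44.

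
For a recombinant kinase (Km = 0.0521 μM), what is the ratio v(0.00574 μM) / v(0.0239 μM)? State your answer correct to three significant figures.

0.316

The fractional saturations are [S]/(Km+[S]) = 0.0239/0.07600 = 0.3145 and 0.00574/0.05784 = 0.09924.
v₂/v₁ is just their ratio: 0.09924/0.3145 = 0.316.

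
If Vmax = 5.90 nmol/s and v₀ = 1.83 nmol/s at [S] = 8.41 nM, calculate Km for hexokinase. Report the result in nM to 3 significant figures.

18.7 nM

From v = Vmax[S]/(Km+[S]), Km = [S](Vmax − v)/v.
Km = 8.41 × (5.90 − 1.83) / 1.83 = 34.23/1.83 = 18.7 nM.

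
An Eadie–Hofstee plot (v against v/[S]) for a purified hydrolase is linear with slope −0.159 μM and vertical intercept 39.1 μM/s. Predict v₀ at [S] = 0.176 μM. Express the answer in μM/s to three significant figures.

In the Eadie–Hofstee form v = Vmax − Km·(v/[S]), the slope is −Km and the intercept is Vmax, so Km = 0.159 μM and Vmax = 39.1 μM/s.
v = 39.1 × 0.176/(0.159 + 0.176) = 20.5 μM/s.

20.5 μM/s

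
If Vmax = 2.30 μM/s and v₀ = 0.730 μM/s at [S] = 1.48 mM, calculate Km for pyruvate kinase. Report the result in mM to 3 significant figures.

From v = Vmax[S]/(Km+[S]), Km = [S](Vmax − v)/v.
Km = 1.48 × (2.30 − 0.730) / 0.730 = 2.324/0.730 = 3.18 mM.

3.18 mM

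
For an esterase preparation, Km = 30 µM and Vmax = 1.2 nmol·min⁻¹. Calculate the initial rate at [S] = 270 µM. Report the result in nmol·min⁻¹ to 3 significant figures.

[S]/(Km+[S]) = 270/300.0 = 0.9000, the fractional saturation.
v = 0.9000 × Vmax = 0.9000 × 1.2 = 1.08 nmol·min⁻¹.

1.08 nmol·min⁻¹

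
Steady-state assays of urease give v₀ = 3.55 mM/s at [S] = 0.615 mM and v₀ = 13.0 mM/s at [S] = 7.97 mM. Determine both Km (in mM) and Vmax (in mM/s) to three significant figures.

Km = 2.28 mM; Vmax = 16.7 mM/s

In reciprocal form, 1/v = (Km/Vmax)·(1/[S]) + 1/Vmax. The two points give (1/[S], 1/v) = (1.626, 0.2817) and (0.1255, 0.07692).
Slope = (0.2817 − 0.07692)/(1.626 − 0.1255) = 0.1365; intercept = 0.2817 − 0.1365×1.626 = 0.05980.
Vmax = 1/intercept = 16.7 mM/s; Km = slope × Vmax = 0.1365 × 16.7 = 2.28 mM.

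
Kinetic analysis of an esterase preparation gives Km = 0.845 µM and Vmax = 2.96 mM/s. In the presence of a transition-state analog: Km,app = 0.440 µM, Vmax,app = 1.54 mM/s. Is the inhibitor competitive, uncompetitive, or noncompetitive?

Both Km and Vmax decrease by the same factor (~1.92-fold) — characteristic of uncompetitive inhibition.

uncompetitive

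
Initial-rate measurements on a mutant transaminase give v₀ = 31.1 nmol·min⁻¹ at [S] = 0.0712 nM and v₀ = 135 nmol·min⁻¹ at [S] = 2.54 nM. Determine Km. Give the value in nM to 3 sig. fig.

0.271 nM

From v = Vmax[S]/(Km+[S]), each point gives Vmax = v(Km+[S])/[S].
Equating: 31.1(Km+0.0712)/0.0712 = 135(Km+2.54)/2.54.
436.8·Km + 31.1 = 53.15·Km + 135, so (436.8 − 53.15)·Km = 135 − 31.1.
Km = 103.9/383.6 = 0.271 nM; then Vmax = 31.1(0.271+0.0712)/0.0712 = 149 nmol·min⁻¹.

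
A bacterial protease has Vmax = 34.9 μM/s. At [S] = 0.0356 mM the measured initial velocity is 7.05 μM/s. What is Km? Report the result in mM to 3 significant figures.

From v = Vmax[S]/(Km+[S]), Km = [S](Vmax − v)/v.
Km = 0.0356 × (34.9 − 7.05) / 7.05 = 0.9915/7.05 = 0.141 mM.

0.141 mM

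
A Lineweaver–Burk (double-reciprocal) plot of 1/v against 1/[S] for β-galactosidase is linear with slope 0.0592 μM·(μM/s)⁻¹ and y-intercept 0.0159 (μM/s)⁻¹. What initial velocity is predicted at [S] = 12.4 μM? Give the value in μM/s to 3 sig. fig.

The y-intercept is 1/Vmax, so Vmax = 1/0.0159 = 62.9 μM/s.
The slope is Km/Vmax, so Km = 0.0592 × 62.9 = 3.72 μM.
Then v = 62.9 × 12.4/(3.72 + 12.4) = 48.4 μM/s.

48.4 μM/s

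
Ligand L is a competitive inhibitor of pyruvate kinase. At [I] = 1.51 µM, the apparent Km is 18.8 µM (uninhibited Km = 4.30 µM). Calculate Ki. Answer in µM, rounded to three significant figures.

Competitive: Km,app = α·Km with α = 1 + [I]/Ki.
α = Km,app/Km = 18.8/4.30 = 4.372.
Ki = [I]/(α − 1) = 1.51/3.372 = 0.448 µM.

0.448 µM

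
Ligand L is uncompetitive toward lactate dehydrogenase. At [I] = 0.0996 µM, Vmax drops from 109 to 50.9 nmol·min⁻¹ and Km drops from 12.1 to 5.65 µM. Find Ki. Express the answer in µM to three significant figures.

0.0873 µM

Uncompetitive: Vmax,app = Vmax/α (and Km,app = Km/α) with α = 1 + [I]/Ki.
α = Vmax/Vmax,app = 109/50.9 = 2.141.
Since α = 1 + [I]/Ki, [I]/Ki = 2.141 − 1 = 1.141 and Ki = 0.0996/1.141 = 0.0873 µM.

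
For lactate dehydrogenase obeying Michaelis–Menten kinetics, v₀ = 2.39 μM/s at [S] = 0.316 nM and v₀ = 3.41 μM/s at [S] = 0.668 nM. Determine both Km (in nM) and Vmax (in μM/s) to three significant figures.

In reciprocal form, 1/v = (Km/Vmax)·(1/[S]) + 1/Vmax. The two points give (1/[S], 1/v) = (3.165, 0.4184) and (1.497, 0.2933).
Slope = (0.4184 − 0.2933)/(3.165 − 1.497) = 0.07505; intercept = 0.4184 − 0.07505×3.165 = 0.1809.
Vmax = 1/intercept = 5.53 μM/s; Km = slope × Vmax = 0.07505 × 5.53 = 0.415 nM.

Km = 0.415 nM; Vmax = 5.53 μM/s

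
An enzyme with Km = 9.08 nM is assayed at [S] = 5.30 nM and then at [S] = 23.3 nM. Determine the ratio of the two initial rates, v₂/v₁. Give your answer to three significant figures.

The fractional saturations are [S]/(Km+[S]) = 5.30/14.38 = 0.3686 and 23.3/32.38 = 0.7196.
v₂/v₁ is just their ratio: 0.7196/0.3686 = 1.95.

1.95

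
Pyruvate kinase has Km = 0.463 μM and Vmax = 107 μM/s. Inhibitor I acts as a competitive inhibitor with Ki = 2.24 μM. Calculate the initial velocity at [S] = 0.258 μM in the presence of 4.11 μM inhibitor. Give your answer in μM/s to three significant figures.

17.6 μM/s

With α = 1 + [I]/Ki = 1 + 4.11/2.24 = 2.835, the competitive rate law is v = Vmax[S] / (αKm + [S]).
v = 107×0.258 / (2.835×0.463 + 0.258) = 27.61/1.571 = 17.6 μM/s.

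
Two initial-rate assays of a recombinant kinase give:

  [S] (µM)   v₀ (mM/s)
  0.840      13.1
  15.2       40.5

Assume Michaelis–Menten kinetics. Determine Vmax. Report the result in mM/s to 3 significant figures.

From v = Vmax[S]/(Km+[S]), each point gives Vmax = v(Km+[S])/[S].
Equating: 13.1(Km+0.840)/0.840 = 40.5(Km+15.2)/15.2.
15.60·Km + 13.1 = 2.664·Km + 40.5, so (15.60 − 2.664)·Km = 40.5 − 13.1.
Km = 27.40/12.93 = 2.12 µM; then Vmax = 13.1(2.12+0.840)/0.840 = 46.1 mM/s.

46.1 mM/s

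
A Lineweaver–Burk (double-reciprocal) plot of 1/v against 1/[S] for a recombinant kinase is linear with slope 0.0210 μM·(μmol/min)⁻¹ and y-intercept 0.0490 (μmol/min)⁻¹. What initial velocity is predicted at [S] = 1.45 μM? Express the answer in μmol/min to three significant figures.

15.8 μmol/min

The y-intercept is 1/Vmax, so Vmax = 1/0.0490 = 20.4 μmol/min.
The slope is Km/Vmax, so Km = 0.0210 × 20.4 = 0.429 μM.
Then v = 20.4 × 1.45/(0.429 + 1.45) = 15.8 μmol/min.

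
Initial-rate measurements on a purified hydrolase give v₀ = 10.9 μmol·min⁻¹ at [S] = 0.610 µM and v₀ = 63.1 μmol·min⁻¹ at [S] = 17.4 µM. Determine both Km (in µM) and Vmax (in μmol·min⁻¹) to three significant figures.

Km = 3.67 µM; Vmax = 76.4 μmol·min⁻¹

From v = Vmax[S]/(Km+[S]), each point gives Vmax = v(Km+[S])/[S].
Equating: 10.9(Km+0.610)/0.610 = 63.1(Km+17.4)/17.4.
17.87·Km + 10.9 = 3.626·Km + 63.1, so (17.87 − 3.626)·Km = 63.1 − 10.9.
Km = 52.20/14.24 = 3.67 µM; then Vmax = 10.9(3.67+0.610)/0.610 = 76.4 μmol·min⁻¹.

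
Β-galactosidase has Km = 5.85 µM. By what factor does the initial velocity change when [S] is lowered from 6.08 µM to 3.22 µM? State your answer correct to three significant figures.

The fractional saturations are [S]/(Km+[S]) = 6.08/11.93 = 0.5096 and 3.22/9.070 = 0.3550.
v₂/v₁ is just their ratio: 0.3550/0.5096 = 0.697.

0.697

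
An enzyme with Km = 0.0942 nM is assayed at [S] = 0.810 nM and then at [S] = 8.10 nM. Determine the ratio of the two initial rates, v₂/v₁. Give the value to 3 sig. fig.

The fractional saturations are [S]/(Km+[S]) = 0.810/0.9042 = 0.8958 and 8.10/8.194 = 0.9885.
v₂/v₁ is just their ratio: 0.9885/0.8958 = 1.10.

1.10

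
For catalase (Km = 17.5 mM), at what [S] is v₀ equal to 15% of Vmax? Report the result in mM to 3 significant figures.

v/Vmax = [S]/(Km+[S]) = 0.15, so [S] = Km·0.15/(1 − 0.15) = 17.5 × 0.1765.
[S] = 3.09 mM.

3.09 mM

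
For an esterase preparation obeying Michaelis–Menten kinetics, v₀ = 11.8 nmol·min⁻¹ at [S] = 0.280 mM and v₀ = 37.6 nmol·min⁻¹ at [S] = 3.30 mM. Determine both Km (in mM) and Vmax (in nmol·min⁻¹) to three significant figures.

From v = Vmax[S]/(Km+[S]), each point gives Vmax = v(Km+[S])/[S].
Equating: 11.8(Km+0.280)/0.280 = 37.6(Km+3.30)/3.30.
42.14·Km + 11.8 = 11.39·Km + 37.6, so (42.14 − 11.39)·Km = 37.6 − 11.8.
Km = 25.80/30.75 = 0.839 mM; then Vmax = 11.8(0.839+0.280)/0.280 = 47.2 nmol·min⁻¹.

Km = 0.839 mM; Vmax = 47.2 nmol·min⁻¹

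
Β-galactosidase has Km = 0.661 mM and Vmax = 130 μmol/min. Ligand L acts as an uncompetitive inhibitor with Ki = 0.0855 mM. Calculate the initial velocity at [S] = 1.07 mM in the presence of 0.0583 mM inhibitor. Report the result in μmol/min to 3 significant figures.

56.5 μmol/min

α = 1 + [I]/Ki = 1 + 0.0583/0.0855 = 1.682.
For an uncompetitive inhibitor, both parameters are divided by α, giving Vmax/α and Km/α: Km,app = 0.393 mM, Vmax,app = 77.3 μmol/min.
v = Vmax,app·[S]/(Km,app + [S]) = 77.3 × 1.07/(0.393 + 1.07) = 56.5 μmol/min.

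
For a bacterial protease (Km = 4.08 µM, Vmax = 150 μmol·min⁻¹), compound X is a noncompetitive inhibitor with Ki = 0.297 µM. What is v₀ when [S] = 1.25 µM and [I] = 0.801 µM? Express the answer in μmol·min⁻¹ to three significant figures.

α = 1 + [I]/Ki = 1 + 0.801/0.297 = 3.697.
For a noncompetitive inhibitor, Vmax is reduced to Vmax/α while Km is unchanged: Km,app = 4.08 µM, Vmax,app = 40.6 μmol·min⁻¹.
v = Vmax,app·[S]/(Km,app + [S]) = 40.6 × 1.25/(4.08 + 1.25) = 9.52 μmol·min⁻¹.

9.52 μmol·min⁻¹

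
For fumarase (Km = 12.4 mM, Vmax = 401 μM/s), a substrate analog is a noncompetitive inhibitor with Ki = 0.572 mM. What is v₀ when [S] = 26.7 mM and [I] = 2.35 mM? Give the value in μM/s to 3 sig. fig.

With α = 1 + [I]/Ki = 1 + 2.35/0.572 = 5.108, the noncompetitive rate law is v = (Vmax/α)·[S] / (Km + [S]).
v = (401/5.108)×26.7 / (12.4 + 26.7) = 2096/39.10 = 53.6 μM/s.

53.6 μM/s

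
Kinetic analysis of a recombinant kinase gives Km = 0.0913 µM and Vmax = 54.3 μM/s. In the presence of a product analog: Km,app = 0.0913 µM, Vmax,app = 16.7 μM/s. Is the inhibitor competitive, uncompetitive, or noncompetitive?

noncompetitive

Vmax decreases (54.3 → 16.7 μM/s) while Km is unchanged — pure noncompetitive inhibition.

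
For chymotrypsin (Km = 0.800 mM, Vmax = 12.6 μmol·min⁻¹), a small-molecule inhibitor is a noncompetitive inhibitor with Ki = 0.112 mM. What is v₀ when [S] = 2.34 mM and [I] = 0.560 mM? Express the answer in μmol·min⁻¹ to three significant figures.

With α = 1 + [I]/Ki = 1 + 0.560/0.112 = 6.000, the noncompetitive rate law is v = (Vmax/α)·[S] / (Km + [S]).
v = (12.6/6.000)×2.34 / (0.800 + 2.34) = 4.914/3.140 = 1.56 μmol·min⁻¹.

1.56 μmol·min⁻¹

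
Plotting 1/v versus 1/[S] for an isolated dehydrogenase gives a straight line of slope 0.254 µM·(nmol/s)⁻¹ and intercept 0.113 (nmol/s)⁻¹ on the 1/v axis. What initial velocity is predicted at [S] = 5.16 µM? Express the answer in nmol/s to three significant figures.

The y-intercept is 1/Vmax, so Vmax = 1/0.113 = 8.85 nmol/s.
The slope is Km/Vmax, so Km = 0.254 × 8.85 = 2.25 µM.
Then v = 8.85 × 5.16/(2.25 + 5.16) = 6.16 nmol/s.

6.16 nmol/s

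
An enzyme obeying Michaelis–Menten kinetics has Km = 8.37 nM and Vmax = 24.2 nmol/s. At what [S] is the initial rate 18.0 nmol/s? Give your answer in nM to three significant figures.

Rearranging v = Vmax[S]/(Km+[S]) gives [S] = Km·v/(Vmax − v).
[S] = 8.37 × 18.0 / (24.2 − 18.0) = 150.7/6.200 = 24.3 nM.

24.3 nM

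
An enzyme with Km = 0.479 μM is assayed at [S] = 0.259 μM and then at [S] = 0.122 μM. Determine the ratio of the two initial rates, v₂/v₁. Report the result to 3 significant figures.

0.578

Since Vmax cancels, v₂/v₁ = [S]₂(Km+[S]₁) / [S]₁(Km+[S]₂).
= 0.122×(0.479+0.259) / (0.259×(0.479+0.122)) = 0.09004/0.1557 = 0.578.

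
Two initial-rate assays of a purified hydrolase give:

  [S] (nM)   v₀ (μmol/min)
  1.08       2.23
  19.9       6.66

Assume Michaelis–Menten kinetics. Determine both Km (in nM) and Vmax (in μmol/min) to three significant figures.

Km = 2.56 nM; Vmax = 7.52 μmol/min

In reciprocal form, 1/v = (Km/Vmax)·(1/[S]) + 1/Vmax. The two points give (1/[S], 1/v) = (0.9259, 0.4484) and (0.05025, 0.1502).
Slope = (0.4484 − 0.1502)/(0.9259 − 0.05025) = 0.3406; intercept = 0.4484 − 0.3406×0.9259 = 0.1330.
Vmax = 1/intercept = 7.52 μmol/min; Km = slope × Vmax = 0.3406 × 7.52 = 2.56 nM.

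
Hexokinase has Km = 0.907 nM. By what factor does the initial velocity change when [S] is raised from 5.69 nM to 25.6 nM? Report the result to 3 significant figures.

The fractional saturations are [S]/(Km+[S]) = 5.69/6.597 = 0.8625 and 25.6/26.51 = 0.9658.
v₂/v₁ is just their ratio: 0.9658/0.8625 = 1.12.

1.12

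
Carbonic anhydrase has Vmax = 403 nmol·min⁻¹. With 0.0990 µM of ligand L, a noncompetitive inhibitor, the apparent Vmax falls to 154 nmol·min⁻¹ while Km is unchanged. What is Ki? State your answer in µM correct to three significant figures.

0.0612 µM

Noncompetitive: Vmax,app = Vmax/α with α = 1 + [I]/Ki.
α = Vmax/Vmax,app = 403/154 = 2.617.
Ki = [I]/(α − 1) = 0.0990/1.617 = 0.0612 µM.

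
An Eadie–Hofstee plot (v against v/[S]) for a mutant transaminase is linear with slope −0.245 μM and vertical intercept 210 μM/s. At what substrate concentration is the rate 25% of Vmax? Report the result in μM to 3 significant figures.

0.0817 μM

The Eadie–Hofstee slope gives Km = 0.245 μM (slope = −Km).
v/Vmax = [S]/(Km+[S]) = 0.25 ⇒ [S] = Km·0.25/(1−0.25) = 0.245 × 0.3333 = 0.0817 μM.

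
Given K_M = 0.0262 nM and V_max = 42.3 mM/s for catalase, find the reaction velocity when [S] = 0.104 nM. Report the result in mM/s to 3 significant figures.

33.8 mM/s

[S]/(Km+[S]) = 0.104/0.1302 = 0.7988, the fractional saturation.
v = 0.7988 × Vmax = 0.7988 × 42.3 = 33.8 mM/s.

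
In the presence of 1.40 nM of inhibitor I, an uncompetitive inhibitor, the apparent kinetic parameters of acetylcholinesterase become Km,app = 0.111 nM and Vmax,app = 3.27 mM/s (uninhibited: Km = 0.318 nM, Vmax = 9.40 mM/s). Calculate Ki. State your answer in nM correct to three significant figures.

Uncompetitive: Vmax,app = Vmax/α (and Km,app = Km/α) with α = 1 + [I]/Ki.
α = Vmax/Vmax,app = 9.40/3.27 = 2.875.
Since α = 1 + [I]/Ki, [I]/Ki = 2.875 − 1 = 1.875 and Ki = 1.40/1.875 = 0.747 nM.

0.747 nM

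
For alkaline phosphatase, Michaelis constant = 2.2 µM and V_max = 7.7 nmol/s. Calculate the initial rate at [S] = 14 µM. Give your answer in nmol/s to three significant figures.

6.65 nmol/s

v = Vmax·[S]/(Km + [S]) = 7.7 × 14 / (2.2 + 14)
  = 107.8 / 16.20 = 6.65 nmol/s.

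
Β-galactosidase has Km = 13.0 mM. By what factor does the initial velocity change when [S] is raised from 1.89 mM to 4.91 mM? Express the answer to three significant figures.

2.16

The fractional saturations are [S]/(Km+[S]) = 1.89/14.89 = 0.1269 and 4.91/17.91 = 0.2741.
v₂/v₁ is just their ratio: 0.2741/0.1269 = 2.16.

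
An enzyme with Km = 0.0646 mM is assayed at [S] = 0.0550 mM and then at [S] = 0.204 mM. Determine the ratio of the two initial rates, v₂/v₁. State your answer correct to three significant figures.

The fractional saturations are [S]/(Km+[S]) = 0.0550/0.1196 = 0.4599 and 0.204/0.2686 = 0.7595.
v₂/v₁ is just their ratio: 0.7595/0.4599 = 1.65.

1.65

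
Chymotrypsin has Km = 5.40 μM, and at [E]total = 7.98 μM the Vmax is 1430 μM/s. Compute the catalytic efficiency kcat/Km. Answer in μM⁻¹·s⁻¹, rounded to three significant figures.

33.2 μM⁻¹·s⁻¹

kcat = Vmax/[E]total = 1430/7.98 = 179 s⁻¹.
kcat/Km = 179/5.40 = 33.2 μM⁻¹·s⁻¹.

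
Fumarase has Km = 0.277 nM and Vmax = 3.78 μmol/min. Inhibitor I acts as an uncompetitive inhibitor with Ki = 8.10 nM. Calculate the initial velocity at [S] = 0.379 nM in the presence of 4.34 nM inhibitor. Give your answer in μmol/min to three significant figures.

1.67 μmol/min

α = 1 + [I]/Ki = 1 + 4.34/8.10 = 1.536.
For an uncompetitive inhibitor, both parameters are divided by α, giving Vmax/α and Km/α: Km,app = 0.180 nM, Vmax,app = 2.46 μmol/min.
v = Vmax,app·[S]/(Km,app + [S]) = 2.46 × 0.379/(0.180 + 0.379) = 1.67 μmol/min.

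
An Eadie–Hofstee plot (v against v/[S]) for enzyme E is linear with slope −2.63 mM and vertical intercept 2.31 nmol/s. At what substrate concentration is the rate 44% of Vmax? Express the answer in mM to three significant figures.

The Eadie–Hofstee slope gives Km = 2.63 mM (slope = −Km).
v/Vmax = [S]/(Km+[S]) = 0.44 ⇒ [S] = Km·0.44/(1−0.44) = 2.63 × 0.7857 = 2.07 mM.

2.07 mM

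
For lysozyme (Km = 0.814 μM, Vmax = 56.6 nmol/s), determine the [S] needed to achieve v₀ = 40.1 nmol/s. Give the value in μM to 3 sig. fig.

1.98 μM

Rearranging v = Vmax[S]/(Km+[S]) gives [S] = Km·v/(Vmax − v).
[S] = 0.814 × 40.1 / (56.6 − 40.1) = 32.64/16.50 = 1.98 μM.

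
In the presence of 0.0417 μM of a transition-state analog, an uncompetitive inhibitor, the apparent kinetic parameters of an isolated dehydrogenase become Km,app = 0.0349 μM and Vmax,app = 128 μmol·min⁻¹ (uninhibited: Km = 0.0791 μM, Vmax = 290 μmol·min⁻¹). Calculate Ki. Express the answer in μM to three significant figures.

0.0329 μM

Uncompetitive: Vmax,app = Vmax/α (and Km,app = Km/α) with α = 1 + [I]/Ki.
α = Vmax/Vmax,app = 290/128 = 2.266.
Ki = [I]/(α − 1) = 0.0417/1.266 = 0.0329 μM.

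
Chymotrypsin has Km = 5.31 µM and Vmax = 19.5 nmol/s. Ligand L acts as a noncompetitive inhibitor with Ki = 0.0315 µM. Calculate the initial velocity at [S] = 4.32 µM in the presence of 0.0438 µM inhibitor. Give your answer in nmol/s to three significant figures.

With α = 1 + [I]/Ki = 1 + 0.0438/0.0315 = 2.390, the noncompetitive rate law is v = (Vmax/α)·[S] / (Km + [S]).
v = (19.5/2.390)×4.32 / (5.31 + 4.32) = 35.24/9.630 = 3.66 nmol/s.

3.66 nmol/s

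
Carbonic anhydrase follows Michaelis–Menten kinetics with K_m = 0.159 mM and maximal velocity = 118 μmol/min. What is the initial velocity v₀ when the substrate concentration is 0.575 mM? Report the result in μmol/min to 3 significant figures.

92.4 μmol/min

v = Vmax·[S]/(Km + [S]) = 118 × 0.575 / (0.159 + 0.575)
  = 67.85 / 0.7340 = 92.4 μmol/min.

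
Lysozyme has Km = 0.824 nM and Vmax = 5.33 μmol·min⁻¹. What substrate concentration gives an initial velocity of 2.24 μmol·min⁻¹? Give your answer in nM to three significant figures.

Rearranging v = Vmax[S]/(Km+[S]) gives [S] = Km·v/(Vmax − v).
[S] = 0.824 × 2.24 / (5.33 − 2.24) = 1.846/3.090 = 0.597 nM.

0.597 nM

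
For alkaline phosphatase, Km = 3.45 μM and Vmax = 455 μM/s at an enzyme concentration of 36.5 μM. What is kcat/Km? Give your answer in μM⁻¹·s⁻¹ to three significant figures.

kcat = Vmax/[E]total = 455/36.5 = 12.5 s⁻¹.
kcat/Km = 12.5/3.45 = 3.61 μM⁻¹·s⁻¹.

3.61 μM⁻¹·s⁻¹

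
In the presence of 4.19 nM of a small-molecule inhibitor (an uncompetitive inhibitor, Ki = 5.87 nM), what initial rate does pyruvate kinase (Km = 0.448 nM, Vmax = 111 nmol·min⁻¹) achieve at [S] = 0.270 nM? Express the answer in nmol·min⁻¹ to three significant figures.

32.9 nmol·min⁻¹

With α = 1 + [I]/Ki = 1 + 4.19/5.87 = 1.714, the uncompetitive rate law is v = (Vmax/α)·[S] / (Km/α + [S]).
v = (111/1.714)×0.270 / (0.448/1.714 + 0.270) = 17.49/0.5314 = 32.9 nmol·min⁻¹.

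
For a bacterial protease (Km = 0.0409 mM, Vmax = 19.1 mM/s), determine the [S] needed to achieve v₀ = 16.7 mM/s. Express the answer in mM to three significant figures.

0.285 mM

Rearranging v = Vmax[S]/(Km+[S]) gives [S] = Km·v/(Vmax − v).
[S] = 0.0409 × 16.7 / (19.1 − 16.7) = 0.6830/2.400 = 0.285 mM.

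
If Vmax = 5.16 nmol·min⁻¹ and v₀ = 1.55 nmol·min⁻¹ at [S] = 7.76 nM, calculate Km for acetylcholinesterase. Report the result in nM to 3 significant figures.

v/Vmax = 1.55/5.16 = 0.3004 = [S]/(Km+[S]).
So Km + [S] = [S]/0.3004 = 25.83 nM, giving Km = 25.83 − 7.76 = 18.1 nM.

18.1 nM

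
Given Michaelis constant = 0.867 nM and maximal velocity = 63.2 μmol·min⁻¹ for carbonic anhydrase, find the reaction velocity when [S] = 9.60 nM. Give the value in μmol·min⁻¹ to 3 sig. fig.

58.0 μmol·min⁻¹

v = Vmax·[S]/(Km + [S]) = 63.2 × 9.60 / (0.867 + 9.60)
  = 606.7 / 10.47 = 58.0 μmol·min⁻¹.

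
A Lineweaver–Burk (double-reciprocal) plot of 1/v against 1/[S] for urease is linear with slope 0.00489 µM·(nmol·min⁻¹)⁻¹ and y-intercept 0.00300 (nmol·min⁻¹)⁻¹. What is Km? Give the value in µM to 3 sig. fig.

y-intercept = 1/Vmax ⇒ Vmax = 333 nmol·min⁻¹; slope = Km/Vmax ⇒ Km = slope × Vmax.
Km = 0.00489 × 333 = 1.63 µM.

1.63 µM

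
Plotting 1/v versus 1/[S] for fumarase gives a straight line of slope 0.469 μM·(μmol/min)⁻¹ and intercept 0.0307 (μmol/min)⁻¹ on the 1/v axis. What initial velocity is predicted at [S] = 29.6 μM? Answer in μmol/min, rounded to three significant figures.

21.5 μmol/min

The y-intercept is 1/Vmax, so Vmax = 1/0.0307 = 32.6 μmol/min.
The slope is Km/Vmax, so Km = 0.469 × 32.6 = 15.3 μM.
Then v = 32.6 × 29.6/(15.3 + 29.6) = 21.5 μmol/min.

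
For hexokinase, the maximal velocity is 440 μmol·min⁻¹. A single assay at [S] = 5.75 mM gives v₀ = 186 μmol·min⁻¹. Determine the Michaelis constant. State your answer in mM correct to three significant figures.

7.85 mM

From v = Vmax[S]/(Km+[S]), Km = [S](Vmax − v)/v.
Km = 5.75 × (440 − 186) / 186 = 1460/186 = 7.85 mM.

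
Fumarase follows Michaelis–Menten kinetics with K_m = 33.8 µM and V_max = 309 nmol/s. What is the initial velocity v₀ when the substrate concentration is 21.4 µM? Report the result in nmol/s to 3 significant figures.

[S]/(Km+[S]) = 21.4/55.20 = 0.3877, the fractional saturation.
v = 0.3877 × Vmax = 0.3877 × 309 = 120 nmol/s.

120 nmol/s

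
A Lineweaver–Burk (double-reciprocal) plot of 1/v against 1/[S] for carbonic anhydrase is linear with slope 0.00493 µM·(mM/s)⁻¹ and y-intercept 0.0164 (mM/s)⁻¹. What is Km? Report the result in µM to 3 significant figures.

y-intercept = 1/Vmax ⇒ Vmax = 61.0 mM/s; slope = Km/Vmax ⇒ Km = slope × Vmax.
Km = 0.00493 × 61.0 = 0.301 µM.

0.301 µM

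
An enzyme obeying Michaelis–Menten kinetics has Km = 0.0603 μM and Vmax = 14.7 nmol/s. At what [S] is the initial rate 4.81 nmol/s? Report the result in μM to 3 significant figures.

The required fractional saturation is v/Vmax = 4.81/14.7 = 0.3272.
Then [S]/(Km+[S]) = 0.3272 ⇒ [S] = 0.0603 × 0.3272/(1 − 0.3272) = 0.0293 μM.

0.0293 μM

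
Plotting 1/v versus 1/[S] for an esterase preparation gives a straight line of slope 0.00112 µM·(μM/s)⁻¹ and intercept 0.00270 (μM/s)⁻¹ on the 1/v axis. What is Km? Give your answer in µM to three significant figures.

0.415 µM

y-intercept = 1/Vmax ⇒ Vmax = 370 μM/s; slope = Km/Vmax ⇒ Km = slope × Vmax.
Km = 0.00112 × 370 = 0.415 µM.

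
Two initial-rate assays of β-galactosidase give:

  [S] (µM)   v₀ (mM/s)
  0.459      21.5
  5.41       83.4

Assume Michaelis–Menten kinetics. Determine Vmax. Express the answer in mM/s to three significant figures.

In reciprocal form, 1/v = (Km/Vmax)·(1/[S]) + 1/Vmax. The two points give (1/[S], 1/v) = (2.179, 0.04651) and (0.1848, 0.01199).
Slope = (0.04651 − 0.01199)/(2.179 − 0.1848) = 0.01731; intercept = 0.04651 − 0.01731×2.179 = 0.008790.
Vmax = 1/intercept = 114 mM/s; Km = slope × Vmax = 0.01731 × 114 = 1.97 µM.

114 mM/s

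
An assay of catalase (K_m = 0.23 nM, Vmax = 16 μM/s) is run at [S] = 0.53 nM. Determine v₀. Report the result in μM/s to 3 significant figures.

[S]/(Km+[S]) = 0.53/0.7600 = 0.6974, the fractional saturation.
v = 0.6974 × Vmax = 0.6974 × 16 = 11.2 μM/s.

11.2 μM/s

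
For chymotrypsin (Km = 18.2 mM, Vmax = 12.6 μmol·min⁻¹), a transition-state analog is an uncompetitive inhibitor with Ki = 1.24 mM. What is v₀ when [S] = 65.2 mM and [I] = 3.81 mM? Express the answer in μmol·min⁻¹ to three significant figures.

With α = 1 + [I]/Ki = 1 + 3.81/1.24 = 4.073, the uncompetitive rate law is v = (Vmax/α)·[S] / (Km/α + [S]).
v = (12.6/4.073)×65.2 / (18.2/4.073 + 65.2) = 201.7/69.67 = 2.90 μmol·min⁻¹.

2.90 μmol·min⁻¹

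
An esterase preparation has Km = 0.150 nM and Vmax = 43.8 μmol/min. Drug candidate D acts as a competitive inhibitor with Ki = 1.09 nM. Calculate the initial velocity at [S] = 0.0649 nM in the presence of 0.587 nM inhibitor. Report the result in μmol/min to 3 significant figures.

α = 1 + [I]/Ki = 1 + 0.587/1.09 = 1.539.
For a competitive inhibitor, Vmax is unchanged and the apparent Km becomes α·Km: Km,app = 0.231 nM, Vmax,app = 43.8 μmol/min.
v = Vmax,app·[S]/(Km,app + [S]) = 43.8 × 0.0649/(0.231 + 0.0649) = 9.61 μmol/min.

9.61 μmol/min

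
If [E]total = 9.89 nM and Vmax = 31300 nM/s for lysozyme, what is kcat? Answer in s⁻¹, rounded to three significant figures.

3160 s⁻¹

kcat = Vmax/[E]total = 31300 nM/s / 9.89 nM = 3160 s⁻¹.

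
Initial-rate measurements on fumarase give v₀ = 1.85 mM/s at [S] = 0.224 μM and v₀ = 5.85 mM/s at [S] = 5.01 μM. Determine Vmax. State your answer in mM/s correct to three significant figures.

6.51 mM/s

In reciprocal form, 1/v = (Km/Vmax)·(1/[S]) + 1/Vmax. The two points give (1/[S], 1/v) = (4.464, 0.5405) and (0.1996, 0.1709).
Slope = (0.5405 − 0.1709)/(4.464 − 0.1996) = 0.08667; intercept = 0.5405 − 0.08667×4.464 = 0.1536.
Vmax = 1/intercept = 6.51 mM/s; Km = slope × Vmax = 0.08667 × 6.51 = 0.564 μM.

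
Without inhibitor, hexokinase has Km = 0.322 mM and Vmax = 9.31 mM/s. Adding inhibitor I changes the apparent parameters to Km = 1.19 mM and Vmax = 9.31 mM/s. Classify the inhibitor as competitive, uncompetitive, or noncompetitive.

competitive

Km increases (0.322 → 1.19 mM) while Vmax is unchanged — the hallmark of competitive inhibition.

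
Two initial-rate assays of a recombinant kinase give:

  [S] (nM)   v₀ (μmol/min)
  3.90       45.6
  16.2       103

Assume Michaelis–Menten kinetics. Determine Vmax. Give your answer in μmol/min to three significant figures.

From v = Vmax[S]/(Km+[S]), each point gives Vmax = v(Km+[S])/[S].
Equating: 45.6(Km+3.90)/3.90 = 103(Km+16.2)/16.2.
11.69·Km + 45.6 = 6.358·Km + 103, so (11.69 − 6.358)·Km = 103 − 45.6.
Km = 57.40/5.334 = 10.8 nM; then Vmax = 45.6(10.8+3.90)/3.90 = 171 μmol/min.

171 μmol/min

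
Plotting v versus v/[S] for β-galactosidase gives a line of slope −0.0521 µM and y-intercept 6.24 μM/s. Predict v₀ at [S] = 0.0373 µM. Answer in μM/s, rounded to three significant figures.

2.60 μM/s

In the Eadie–Hofstee form v = Vmax − Km·(v/[S]), the slope is −Km and the intercept is Vmax, so Km = 0.0521 µM and Vmax = 6.24 μM/s.
v = 6.24 × 0.0373/(0.0521 + 0.0373) = 2.60 μM/s.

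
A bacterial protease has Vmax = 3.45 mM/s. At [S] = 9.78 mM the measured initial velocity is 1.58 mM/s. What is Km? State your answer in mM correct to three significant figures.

11.6 mM

v/Vmax = 1.58/3.45 = 0.4580 = [S]/(Km+[S]).
So Km + [S] = [S]/0.4580 = 21.36 mM, giving Km = 21.36 − 9.78 = 11.6 mM.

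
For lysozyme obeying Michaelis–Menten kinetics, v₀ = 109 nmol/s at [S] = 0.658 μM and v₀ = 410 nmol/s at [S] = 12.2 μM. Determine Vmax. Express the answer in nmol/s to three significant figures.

487 nmol/s

In reciprocal form, 1/v = (Km/Vmax)·(1/[S]) + 1/Vmax. The two points give (1/[S], 1/v) = (1.520, 0.009174) and (0.08197, 0.002439).
Slope = (0.009174 − 0.002439)/(1.520 − 0.08197) = 0.004684; intercept = 0.009174 − 0.004684×1.520 = 0.002055.
Vmax = 1/intercept = 487 nmol/s; Km = slope × Vmax = 0.004684 × 487 = 2.28 μM.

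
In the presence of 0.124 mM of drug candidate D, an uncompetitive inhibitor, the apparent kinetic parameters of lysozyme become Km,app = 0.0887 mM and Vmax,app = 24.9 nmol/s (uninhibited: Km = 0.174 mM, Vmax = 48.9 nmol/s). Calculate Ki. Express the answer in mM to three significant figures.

Uncompetitive: Vmax,app = Vmax/α (and Km,app = Km/α) with α = 1 + [I]/Ki.
α = Vmax/Vmax,app = 48.9/24.9 = 1.964.
Since α = 1 + [I]/Ki, [I]/Ki = 1.964 − 1 = 0.9639 and Ki = 0.124/0.9639 = 0.129 mM.

0.129 mM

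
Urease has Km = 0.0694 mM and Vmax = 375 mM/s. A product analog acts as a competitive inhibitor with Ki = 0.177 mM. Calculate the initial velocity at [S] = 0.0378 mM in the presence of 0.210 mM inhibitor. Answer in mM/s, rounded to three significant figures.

74.8 mM/s

α = 1 + [I]/Ki = 1 + 0.210/0.177 = 2.186.
For a competitive inhibitor, Vmax is unchanged and the apparent Km becomes α·Km: Km,app = 0.152 mM, Vmax,app = 375 mM/s.
v = Vmax,app·[S]/(Km,app + [S]) = 375 × 0.0378/(0.152 + 0.0378) = 74.8 mM/s.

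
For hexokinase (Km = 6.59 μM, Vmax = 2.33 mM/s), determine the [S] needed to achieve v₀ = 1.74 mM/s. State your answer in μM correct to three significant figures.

Rearranging v = Vmax[S]/(Km+[S]) gives [S] = Km·v/(Vmax − v).
[S] = 6.59 × 1.74 / (2.33 − 1.74) = 11.47/0.5900 = 19.4 μM.

19.4 μM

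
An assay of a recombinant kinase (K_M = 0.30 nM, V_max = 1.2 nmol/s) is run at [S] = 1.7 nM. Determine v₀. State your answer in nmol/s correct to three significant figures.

[S]/(Km+[S]) = 1.7/2.000 = 0.8500, the fractional saturation.
v = 0.8500 × Vmax = 0.8500 × 1.2 = 1.02 nmol/s.

1.02 nmol/s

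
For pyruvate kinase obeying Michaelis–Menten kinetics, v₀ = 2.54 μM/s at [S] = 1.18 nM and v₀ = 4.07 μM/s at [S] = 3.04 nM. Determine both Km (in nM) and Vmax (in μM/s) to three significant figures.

Km = 1.88 nM; Vmax = 6.59 μM/s

In reciprocal form, 1/v = (Km/Vmax)·(1/[S]) + 1/Vmax. The two points give (1/[S], 1/v) = (0.8475, 0.3937) and (0.3289, 0.2457).
Slope = (0.3937 − 0.2457)/(0.8475 − 0.3289) = 0.2854; intercept = 0.3937 − 0.2854×0.8475 = 0.1518.
Vmax = 1/intercept = 6.59 μM/s; Km = slope × Vmax = 0.2854 × 6.59 = 1.88 nM.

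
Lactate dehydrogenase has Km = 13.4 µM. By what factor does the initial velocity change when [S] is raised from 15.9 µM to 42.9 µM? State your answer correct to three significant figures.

Since Vmax cancels, v₂/v₁ = [S]₂(Km+[S]₁) / [S]₁(Km+[S]₂).
= 42.9×(13.4+15.9) / (15.9×(13.4+42.9)) = 1257/895.2 = 1.40.

1.40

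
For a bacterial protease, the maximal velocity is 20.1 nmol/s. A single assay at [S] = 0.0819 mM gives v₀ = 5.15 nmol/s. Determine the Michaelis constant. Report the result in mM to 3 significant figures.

0.238 mM

v/Vmax = 5.15/20.1 = 0.2562 = [S]/(Km+[S]).
So Km + [S] = [S]/0.2562 = 0.3196 mM, giving Km = 0.3196 − 0.0819 = 0.238 mM.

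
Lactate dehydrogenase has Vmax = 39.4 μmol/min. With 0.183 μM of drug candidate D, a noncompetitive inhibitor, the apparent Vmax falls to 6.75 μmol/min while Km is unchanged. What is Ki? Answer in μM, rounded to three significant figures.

0.0378 μM

Noncompetitive: Vmax,app = Vmax/α with α = 1 + [I]/Ki.
α = Vmax/Vmax,app = 39.4/6.75 = 5.837.
Since α = 1 + [I]/Ki, [I]/Ki = 5.837 − 1 = 4.837 and Ki = 0.183/4.837 = 0.0378 μM.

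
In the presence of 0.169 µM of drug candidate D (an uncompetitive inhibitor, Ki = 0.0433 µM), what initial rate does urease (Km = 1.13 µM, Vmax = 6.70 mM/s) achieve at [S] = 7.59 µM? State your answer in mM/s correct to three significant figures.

α = 1 + [I]/Ki = 1 + 0.169/0.0433 = 4.903.
For an uncompetitive inhibitor, both parameters are divided by α, giving Vmax/α and Km/α: Km,app = 0.230 µM, Vmax,app = 1.37 mM/s.
v = Vmax,app·[S]/(Km,app + [S]) = 1.37 × 7.59/(0.230 + 7.59) = 1.33 mM/s.

1.33 mM/s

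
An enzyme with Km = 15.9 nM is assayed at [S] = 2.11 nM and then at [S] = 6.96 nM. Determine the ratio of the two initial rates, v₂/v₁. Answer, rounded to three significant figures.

The fractional saturations are [S]/(Km+[S]) = 2.11/18.01 = 0.1172 and 6.96/22.86 = 0.3045.
v₂/v₁ is just their ratio: 0.3045/0.1172 = 2.60.

2.60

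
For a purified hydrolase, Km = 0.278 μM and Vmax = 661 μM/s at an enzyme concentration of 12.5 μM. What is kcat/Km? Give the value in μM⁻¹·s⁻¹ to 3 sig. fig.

190 μM⁻¹·s⁻¹

kcat = Vmax/[E]total = 661/12.5 = 52.9 s⁻¹.
kcat/Km = 52.9/0.278 = 190 μM⁻¹·s⁻¹.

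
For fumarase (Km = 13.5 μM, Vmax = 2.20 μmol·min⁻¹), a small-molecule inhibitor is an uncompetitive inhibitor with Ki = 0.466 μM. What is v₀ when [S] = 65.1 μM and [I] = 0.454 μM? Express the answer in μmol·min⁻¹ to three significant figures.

1.01 μmol·min⁻¹

With α = 1 + [I]/Ki = 1 + 0.454/0.466 = 1.974, the uncompetitive rate law is v = (Vmax/α)·[S] / (Km/α + [S]).
v = (2.20/1.974)×65.1 / (13.5/1.974 + 65.1) = 72.54/71.94 = 1.01 μmol·min⁻¹.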